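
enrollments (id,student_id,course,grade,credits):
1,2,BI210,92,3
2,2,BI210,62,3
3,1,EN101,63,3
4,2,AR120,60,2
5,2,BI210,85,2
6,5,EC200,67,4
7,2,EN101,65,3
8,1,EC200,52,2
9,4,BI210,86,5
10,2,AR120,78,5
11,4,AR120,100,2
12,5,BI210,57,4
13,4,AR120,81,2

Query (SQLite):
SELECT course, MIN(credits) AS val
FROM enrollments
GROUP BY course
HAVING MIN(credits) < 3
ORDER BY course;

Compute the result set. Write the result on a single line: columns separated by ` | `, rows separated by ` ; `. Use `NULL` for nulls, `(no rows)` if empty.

AR120 | 2 ; BI210 | 2 ; EC200 | 2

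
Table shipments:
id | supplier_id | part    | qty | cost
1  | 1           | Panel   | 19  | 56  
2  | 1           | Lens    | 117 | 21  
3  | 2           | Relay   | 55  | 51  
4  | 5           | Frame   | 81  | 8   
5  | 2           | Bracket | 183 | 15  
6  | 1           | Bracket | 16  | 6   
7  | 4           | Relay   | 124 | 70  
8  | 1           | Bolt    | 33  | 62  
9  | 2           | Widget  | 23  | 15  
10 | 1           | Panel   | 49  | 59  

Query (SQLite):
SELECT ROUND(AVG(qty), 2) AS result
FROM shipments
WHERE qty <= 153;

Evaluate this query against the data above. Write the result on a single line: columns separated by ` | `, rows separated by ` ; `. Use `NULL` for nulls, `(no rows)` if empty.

Rows where qty <= 153 → qty values: [19, 117, 55, 81, 16, 124, 33, 23, 49].
AVG = 517 / 9 (rounded to 2 dp).

57.44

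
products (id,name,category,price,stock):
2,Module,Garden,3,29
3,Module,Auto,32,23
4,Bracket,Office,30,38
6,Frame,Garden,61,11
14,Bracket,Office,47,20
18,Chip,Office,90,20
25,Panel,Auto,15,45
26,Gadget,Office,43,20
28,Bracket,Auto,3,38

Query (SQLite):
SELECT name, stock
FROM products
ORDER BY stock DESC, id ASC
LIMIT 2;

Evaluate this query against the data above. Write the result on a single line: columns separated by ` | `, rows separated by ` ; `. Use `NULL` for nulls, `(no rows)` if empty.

Panel | 45 ; Bracket | 38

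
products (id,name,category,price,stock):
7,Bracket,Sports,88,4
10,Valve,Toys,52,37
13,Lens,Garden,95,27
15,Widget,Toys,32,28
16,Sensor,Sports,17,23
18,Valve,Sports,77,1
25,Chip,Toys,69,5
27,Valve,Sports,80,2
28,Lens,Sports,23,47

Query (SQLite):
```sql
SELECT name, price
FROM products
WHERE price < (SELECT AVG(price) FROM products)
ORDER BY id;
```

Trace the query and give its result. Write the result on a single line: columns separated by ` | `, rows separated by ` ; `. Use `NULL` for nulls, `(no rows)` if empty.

Valve | 52 ; Widget | 32 ; Sensor | 17 ; Lens | 23

Scalar subquery: AVG(price) over all products rows = 59.222222 (≈; comparison uses full precision).
Keep rows where price < that value.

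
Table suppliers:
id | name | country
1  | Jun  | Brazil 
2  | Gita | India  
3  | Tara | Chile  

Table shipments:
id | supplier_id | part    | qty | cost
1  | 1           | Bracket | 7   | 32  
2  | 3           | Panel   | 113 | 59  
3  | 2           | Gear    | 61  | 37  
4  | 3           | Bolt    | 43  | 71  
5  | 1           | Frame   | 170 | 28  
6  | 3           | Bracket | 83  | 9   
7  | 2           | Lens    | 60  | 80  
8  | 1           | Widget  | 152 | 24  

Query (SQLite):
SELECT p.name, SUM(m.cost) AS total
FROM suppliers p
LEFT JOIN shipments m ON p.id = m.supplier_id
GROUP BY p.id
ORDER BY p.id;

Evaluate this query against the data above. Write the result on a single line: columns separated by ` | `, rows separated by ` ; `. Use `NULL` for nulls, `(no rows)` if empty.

LEFT JOIN keeps every suppliers row; unmatched ones get NULL for shipments columns.
Group by suppliers.id and compute SUM(m.cost). SUM over an all-NULL group is NULL.
  1: ids {1, 5, 8} → SUM(m.cost)=84
  2: ids {3, 7} → SUM(m.cost)=117
  3: ids {2, 4, 6} → SUM(m.cost)=139

Jun | 84 ; Gita | 117 ; Tara | 139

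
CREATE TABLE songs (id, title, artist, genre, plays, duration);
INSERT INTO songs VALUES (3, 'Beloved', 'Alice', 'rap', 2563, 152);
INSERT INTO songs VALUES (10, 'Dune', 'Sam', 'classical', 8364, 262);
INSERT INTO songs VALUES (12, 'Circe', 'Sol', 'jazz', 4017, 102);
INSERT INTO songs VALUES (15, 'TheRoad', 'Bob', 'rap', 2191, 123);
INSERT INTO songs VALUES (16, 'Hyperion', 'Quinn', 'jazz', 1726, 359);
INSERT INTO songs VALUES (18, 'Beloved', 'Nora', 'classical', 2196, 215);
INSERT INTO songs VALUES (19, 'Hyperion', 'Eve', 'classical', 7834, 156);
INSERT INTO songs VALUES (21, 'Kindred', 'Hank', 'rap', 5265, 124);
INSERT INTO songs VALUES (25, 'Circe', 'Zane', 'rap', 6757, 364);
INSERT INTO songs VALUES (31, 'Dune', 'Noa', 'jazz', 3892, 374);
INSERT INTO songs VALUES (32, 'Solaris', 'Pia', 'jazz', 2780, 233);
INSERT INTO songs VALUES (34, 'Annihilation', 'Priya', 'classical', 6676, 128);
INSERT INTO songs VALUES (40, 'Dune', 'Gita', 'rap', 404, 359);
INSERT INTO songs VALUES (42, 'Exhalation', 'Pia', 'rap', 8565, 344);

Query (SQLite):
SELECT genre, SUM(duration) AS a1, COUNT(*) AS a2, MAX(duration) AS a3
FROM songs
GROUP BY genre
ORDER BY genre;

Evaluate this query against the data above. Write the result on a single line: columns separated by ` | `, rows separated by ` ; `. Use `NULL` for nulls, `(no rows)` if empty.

Group songs by genre.
Per group compute: SUM(duration), COUNT(*), MAX(duration).
  classical: ids {10, 18, 19, 34} → SUM(duration)=761, COUNT(*)=4, MAX(duration)=262
  jazz: ids {12, 16, 31, 32} → SUM(duration)=1068, COUNT(*)=4, MAX(duration)=374
  rap: ids {3, 15, 21, 25, 40, 42} → SUM(duration)=1466, COUNT(*)=6, MAX(duration)=364

classical | 761 | 4 | 262 ; jazz | 1068 | 4 | 374 ; rap | 1466 | 6 | 364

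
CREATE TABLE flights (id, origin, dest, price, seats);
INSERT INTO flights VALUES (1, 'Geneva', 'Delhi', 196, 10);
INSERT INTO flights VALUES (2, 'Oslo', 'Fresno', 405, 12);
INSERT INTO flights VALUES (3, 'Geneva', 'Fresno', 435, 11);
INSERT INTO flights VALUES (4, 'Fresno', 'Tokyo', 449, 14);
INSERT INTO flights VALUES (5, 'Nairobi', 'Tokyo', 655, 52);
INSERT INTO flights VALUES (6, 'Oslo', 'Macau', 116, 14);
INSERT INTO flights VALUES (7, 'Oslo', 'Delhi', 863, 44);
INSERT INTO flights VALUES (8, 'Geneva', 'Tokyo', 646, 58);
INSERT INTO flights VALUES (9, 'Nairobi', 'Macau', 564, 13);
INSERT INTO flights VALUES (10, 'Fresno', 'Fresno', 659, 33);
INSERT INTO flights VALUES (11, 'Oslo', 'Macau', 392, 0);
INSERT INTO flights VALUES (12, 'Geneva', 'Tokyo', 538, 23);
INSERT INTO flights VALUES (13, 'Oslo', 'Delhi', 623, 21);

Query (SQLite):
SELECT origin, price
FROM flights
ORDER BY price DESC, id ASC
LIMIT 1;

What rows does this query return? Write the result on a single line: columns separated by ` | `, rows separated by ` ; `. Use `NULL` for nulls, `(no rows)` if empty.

Oslo | 863

Sort by price desc, tiebreak id asc: (863, id=7), (659, id=10), (655, id=5), (646, id=8) …. Take first 1.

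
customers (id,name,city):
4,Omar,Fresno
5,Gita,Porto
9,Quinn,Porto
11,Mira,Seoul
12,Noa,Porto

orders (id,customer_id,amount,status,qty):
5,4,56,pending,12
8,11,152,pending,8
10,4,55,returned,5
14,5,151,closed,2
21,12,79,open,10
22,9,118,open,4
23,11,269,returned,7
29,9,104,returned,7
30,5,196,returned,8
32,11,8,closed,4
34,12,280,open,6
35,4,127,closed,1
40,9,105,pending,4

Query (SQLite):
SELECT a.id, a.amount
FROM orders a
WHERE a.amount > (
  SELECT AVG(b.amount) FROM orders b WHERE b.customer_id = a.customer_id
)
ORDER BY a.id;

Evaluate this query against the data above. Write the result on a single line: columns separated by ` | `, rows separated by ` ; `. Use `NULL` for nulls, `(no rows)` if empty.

For each orders row a, compute AVG(amount) over rows sharing a.customer_id.
Keep row a if a.amount > that per-group AVG.
  customer_id=4: AVG(amount) = 79.333333
  customer_id=5: AVG(amount) = 173.5
  customer_id=9: AVG(amount) = 109.0
  customer_id=11: AVG(amount) = 143.0
  customer_id=12: AVG(amount) = 179.5

8 | 152 ; 22 | 118 ; 23 | 269 ; 30 | 196 ; 34 | 280 ; 35 | 127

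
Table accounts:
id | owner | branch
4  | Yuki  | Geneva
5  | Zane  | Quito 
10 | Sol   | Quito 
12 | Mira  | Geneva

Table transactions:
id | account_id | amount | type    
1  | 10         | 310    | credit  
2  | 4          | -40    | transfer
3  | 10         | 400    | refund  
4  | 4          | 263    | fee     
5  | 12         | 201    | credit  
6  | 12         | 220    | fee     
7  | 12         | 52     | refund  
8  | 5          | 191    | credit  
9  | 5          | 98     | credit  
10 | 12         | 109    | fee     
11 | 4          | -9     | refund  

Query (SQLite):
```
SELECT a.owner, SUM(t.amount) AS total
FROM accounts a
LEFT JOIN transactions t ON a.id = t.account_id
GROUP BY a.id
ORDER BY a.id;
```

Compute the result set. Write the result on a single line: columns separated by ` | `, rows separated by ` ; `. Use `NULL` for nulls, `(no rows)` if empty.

LEFT JOIN keeps every accounts row; unmatched ones get NULL for transactions columns.
Group by accounts.id and compute SUM(t.amount). SUM over an all-NULL group is NULL.
  4: ids {2, 4, 11} → SUM(t.amount)=214
  5: ids {8, 9} → SUM(t.amount)=289
  10: ids {1, 3} → SUM(t.amount)=710
  12: ids {5, 6, 7, 10} → SUM(t.amount)=582

Yuki | 214 ; Zane | 289 ; Sol | 710 ; Mira | 582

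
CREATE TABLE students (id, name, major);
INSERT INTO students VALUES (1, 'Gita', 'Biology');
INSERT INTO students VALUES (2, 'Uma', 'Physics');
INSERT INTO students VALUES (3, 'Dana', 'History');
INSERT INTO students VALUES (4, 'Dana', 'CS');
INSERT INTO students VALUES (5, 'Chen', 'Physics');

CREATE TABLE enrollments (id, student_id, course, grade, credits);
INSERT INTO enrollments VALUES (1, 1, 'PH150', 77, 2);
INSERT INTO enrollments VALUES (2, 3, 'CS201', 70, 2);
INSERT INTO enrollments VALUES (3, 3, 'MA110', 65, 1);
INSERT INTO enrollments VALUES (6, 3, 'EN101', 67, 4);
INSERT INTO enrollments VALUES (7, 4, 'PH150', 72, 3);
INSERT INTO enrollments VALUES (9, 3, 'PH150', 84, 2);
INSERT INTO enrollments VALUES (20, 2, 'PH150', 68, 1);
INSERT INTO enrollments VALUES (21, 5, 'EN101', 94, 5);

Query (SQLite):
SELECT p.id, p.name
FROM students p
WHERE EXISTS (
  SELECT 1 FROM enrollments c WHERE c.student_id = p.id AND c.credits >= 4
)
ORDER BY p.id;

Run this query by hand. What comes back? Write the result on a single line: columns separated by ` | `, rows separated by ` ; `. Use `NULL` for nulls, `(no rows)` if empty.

3 | Dana ; 5 | Chen

For each students row, check whether any enrollments with matching student_id has credits >= 4.
Keep rows where that is true.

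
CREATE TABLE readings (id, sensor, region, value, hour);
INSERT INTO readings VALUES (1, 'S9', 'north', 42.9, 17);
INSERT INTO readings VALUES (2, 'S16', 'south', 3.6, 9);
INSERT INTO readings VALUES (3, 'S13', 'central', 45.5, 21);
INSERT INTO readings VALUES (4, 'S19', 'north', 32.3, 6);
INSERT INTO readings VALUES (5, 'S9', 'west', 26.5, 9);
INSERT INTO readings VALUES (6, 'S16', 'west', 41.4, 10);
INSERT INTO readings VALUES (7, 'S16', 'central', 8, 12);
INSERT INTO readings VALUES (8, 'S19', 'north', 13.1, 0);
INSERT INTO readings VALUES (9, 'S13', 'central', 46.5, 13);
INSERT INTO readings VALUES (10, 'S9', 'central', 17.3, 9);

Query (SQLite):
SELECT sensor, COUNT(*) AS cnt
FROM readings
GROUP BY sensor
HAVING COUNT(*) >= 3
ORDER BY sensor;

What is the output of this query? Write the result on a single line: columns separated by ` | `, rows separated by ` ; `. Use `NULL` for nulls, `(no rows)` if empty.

S16 | 3 ; S9 | 3

Partition readings by sensor; compute COUNT(*) within each group.
HAVING: keep groups with count ≥ 3.
  S13: ids {3, 9} → COUNT(*)=2
  S16: ids {2, 6, 7} → COUNT(*)=3
  S19: ids {4, 8} → COUNT(*)=2
  S9: ids {1, 5, 10} → COUNT(*)=3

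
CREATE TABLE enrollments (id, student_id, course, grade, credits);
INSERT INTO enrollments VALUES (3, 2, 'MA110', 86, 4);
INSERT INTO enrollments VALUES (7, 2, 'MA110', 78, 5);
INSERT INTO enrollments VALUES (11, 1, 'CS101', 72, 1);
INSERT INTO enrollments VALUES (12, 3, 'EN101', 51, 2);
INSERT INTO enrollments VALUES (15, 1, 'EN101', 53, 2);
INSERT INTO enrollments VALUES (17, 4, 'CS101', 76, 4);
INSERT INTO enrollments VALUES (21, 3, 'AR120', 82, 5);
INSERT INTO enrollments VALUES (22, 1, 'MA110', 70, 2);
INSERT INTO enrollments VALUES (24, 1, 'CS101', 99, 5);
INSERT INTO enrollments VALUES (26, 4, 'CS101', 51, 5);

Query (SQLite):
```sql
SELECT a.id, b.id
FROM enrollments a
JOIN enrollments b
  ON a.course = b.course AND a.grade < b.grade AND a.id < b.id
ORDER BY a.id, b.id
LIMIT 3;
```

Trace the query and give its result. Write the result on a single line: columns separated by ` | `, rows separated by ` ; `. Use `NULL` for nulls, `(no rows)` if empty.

Pairs (a,b) with same course, a.grade < b.grade, a.id < b.id.
course groups: AR120:{21} CS101:{11,17,24,26} EN101:{12,15} MA110:{3,7,22}
Ordered by (a.id, b.id); first 3.

11 | 17 ; 11 | 24 ; 12 | 15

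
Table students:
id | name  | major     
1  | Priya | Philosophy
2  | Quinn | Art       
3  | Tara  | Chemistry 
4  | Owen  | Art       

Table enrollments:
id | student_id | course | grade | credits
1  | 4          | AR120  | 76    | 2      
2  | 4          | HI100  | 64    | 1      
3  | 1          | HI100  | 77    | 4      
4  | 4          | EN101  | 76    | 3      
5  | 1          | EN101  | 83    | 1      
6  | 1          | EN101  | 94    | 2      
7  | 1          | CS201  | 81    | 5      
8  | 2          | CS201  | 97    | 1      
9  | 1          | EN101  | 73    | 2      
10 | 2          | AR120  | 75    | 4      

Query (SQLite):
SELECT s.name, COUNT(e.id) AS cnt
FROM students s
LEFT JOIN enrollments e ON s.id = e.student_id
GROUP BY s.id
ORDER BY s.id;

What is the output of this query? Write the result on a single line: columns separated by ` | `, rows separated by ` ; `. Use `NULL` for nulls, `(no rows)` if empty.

Priya | 5 ; Quinn | 2 ; Tara | 0 ; Owen | 3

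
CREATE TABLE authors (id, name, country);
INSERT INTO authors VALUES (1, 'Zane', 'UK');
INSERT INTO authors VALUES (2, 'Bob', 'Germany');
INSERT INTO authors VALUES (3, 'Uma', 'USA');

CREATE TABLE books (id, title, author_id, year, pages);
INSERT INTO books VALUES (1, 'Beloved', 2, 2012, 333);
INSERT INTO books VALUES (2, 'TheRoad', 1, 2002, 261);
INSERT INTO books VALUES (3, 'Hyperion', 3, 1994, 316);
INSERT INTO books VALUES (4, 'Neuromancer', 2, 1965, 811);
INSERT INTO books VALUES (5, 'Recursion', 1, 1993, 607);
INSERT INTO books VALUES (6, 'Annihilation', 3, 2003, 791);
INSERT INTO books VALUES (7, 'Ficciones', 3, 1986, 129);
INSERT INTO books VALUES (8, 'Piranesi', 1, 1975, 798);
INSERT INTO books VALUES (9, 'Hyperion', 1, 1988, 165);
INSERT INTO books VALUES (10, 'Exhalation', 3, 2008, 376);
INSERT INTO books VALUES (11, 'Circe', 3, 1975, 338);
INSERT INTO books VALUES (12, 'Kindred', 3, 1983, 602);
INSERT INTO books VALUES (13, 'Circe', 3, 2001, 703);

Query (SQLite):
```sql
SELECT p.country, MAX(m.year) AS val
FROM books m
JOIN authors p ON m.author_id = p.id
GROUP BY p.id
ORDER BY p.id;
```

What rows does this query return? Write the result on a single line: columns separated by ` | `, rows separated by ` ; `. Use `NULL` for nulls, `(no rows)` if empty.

Join each books row to its authors via author_id.
Group joined rows by authors.id; compute MAX(m.year) per group.
  1: ids {2, 5, 8, 9} → MAX(m.year)=2002
  2: ids {1, 4} → MAX(m.year)=2012
  3: ids {3, 6, 7, 10, 11, 12, 13} → MAX(m.year)=2008

UK | 2002 ; Germany | 2012 ; USA | 2008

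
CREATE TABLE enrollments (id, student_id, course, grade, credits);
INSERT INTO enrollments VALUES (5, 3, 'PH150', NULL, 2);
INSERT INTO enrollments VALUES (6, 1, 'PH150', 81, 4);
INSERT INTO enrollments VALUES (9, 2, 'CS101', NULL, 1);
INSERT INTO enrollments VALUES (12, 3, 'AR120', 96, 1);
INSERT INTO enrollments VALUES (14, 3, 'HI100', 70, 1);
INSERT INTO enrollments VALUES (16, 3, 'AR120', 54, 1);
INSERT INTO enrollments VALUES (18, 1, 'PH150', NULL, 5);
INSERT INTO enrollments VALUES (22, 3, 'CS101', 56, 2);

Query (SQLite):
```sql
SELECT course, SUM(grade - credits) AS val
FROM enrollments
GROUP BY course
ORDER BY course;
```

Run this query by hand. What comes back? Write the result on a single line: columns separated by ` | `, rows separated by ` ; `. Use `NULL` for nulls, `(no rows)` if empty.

AR120 | 148 ; CS101 | 54 ; HI100 | 69 ; PH150 | 77

For each row compute grade - credits.
Group by course; take SUM of the expression per group.
  AR120: ids {12, 16} → SUM(grade - credits)=148
  CS101: ids {9, 22} → SUM(grade - credits)=54
  HI100: ids {14} → SUM(grade - credits)=69
  PH150: ids {5, 6, 18} → SUM(grade - credits)=77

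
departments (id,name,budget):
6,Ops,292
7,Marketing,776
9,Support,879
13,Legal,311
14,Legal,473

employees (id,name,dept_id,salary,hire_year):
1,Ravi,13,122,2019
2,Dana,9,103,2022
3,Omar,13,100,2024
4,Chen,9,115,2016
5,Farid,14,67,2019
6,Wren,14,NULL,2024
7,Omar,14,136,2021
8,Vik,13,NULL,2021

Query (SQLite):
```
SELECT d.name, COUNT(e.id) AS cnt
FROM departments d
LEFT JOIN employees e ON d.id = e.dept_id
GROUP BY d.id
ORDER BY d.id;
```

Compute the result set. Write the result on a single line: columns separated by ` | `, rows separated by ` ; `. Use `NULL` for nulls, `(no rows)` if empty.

Ops | 0 ; Marketing | 0 ; Support | 2 ; Legal | 3 ; Legal | 3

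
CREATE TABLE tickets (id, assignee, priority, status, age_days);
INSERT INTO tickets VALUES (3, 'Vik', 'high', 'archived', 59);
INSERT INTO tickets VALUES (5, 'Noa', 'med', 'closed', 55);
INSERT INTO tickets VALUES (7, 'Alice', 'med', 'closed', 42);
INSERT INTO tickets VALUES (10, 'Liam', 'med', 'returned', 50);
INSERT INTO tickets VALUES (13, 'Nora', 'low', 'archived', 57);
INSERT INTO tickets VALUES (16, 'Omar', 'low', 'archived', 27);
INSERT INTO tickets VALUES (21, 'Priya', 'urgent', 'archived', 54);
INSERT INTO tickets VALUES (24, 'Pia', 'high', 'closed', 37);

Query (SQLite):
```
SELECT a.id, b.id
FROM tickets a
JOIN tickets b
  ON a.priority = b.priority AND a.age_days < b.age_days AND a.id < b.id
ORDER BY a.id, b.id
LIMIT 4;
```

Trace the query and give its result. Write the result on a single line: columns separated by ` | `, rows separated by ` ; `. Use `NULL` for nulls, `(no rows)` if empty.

7 | 10

Pairs (a,b) with same priority, a.age_days < b.age_days, a.id < b.id.
priority groups: high:{3,24} low:{13,16} med:{5,7,10} urgent:{21}
Ordered by (a.id, b.id); first 4.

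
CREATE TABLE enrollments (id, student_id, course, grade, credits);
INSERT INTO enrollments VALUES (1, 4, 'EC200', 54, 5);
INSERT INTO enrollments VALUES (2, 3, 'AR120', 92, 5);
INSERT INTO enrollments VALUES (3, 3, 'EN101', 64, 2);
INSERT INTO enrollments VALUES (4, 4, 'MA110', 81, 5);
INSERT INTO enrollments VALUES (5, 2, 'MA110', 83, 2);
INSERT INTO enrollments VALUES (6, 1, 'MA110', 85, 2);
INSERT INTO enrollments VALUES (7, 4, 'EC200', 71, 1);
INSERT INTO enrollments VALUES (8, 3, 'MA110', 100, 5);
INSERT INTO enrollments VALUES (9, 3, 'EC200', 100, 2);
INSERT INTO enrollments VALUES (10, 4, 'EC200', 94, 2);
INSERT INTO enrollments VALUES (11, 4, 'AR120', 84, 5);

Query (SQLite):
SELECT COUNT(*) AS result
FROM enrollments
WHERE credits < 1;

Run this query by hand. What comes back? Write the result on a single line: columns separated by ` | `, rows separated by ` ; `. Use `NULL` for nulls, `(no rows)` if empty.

Rows where credits < 1 → grade values: [].
COUNT(*) counts rows → 0.

0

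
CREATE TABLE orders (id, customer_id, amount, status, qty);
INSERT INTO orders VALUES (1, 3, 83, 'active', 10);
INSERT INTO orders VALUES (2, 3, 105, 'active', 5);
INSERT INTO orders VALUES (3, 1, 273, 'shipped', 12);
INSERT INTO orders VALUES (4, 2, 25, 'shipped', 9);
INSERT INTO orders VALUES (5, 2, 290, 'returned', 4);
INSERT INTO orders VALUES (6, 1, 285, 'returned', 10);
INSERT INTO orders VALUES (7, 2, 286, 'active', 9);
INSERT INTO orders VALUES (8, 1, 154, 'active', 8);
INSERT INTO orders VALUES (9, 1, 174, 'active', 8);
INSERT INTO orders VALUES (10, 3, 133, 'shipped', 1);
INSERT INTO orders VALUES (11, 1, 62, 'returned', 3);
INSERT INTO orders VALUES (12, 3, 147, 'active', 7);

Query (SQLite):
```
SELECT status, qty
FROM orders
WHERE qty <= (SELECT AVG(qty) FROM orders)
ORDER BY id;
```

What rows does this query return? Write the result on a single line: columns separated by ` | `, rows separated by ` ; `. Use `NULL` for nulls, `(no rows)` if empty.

active | 5 ; returned | 4 ; shipped | 1 ; returned | 3 ; active | 7

Scalar subquery: AVG(qty) over all orders rows = 7.166667 (≈; comparison uses full precision).
Keep rows where qty <= that value.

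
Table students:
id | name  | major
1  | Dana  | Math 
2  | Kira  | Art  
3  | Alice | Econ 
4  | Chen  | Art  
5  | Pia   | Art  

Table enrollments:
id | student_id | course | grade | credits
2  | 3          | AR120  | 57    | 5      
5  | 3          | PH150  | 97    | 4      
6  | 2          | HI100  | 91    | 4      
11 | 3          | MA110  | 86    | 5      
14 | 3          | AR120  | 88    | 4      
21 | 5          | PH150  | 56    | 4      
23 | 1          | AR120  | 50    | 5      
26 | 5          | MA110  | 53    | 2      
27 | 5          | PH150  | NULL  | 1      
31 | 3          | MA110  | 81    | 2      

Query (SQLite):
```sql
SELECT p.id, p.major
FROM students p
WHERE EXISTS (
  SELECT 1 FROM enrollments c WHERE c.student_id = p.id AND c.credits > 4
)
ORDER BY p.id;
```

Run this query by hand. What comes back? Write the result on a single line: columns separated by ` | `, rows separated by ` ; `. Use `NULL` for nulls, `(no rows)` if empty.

1 | Math ; 3 | Econ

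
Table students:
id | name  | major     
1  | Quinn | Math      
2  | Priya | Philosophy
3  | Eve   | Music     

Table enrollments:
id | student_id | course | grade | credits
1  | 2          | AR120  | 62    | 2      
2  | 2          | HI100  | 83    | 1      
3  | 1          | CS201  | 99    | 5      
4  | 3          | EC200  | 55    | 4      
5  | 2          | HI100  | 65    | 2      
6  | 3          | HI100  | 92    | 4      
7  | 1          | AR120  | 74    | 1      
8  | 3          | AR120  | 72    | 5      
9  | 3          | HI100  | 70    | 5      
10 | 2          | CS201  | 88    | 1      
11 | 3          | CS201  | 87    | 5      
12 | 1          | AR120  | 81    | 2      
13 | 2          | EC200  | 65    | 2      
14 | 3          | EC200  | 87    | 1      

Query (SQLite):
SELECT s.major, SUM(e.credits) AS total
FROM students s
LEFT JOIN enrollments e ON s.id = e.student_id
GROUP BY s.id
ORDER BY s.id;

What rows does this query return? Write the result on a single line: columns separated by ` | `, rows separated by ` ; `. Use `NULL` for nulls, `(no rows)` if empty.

Math | 8 ; Philosophy | 8 ; Music | 24

LEFT JOIN keeps every students row; unmatched ones get NULL for enrollments columns.
Group by students.id and compute SUM(e.credits). SUM over an all-NULL group is NULL.
  1: ids {3, 7, 12} → SUM(e.credits)=8
  2: ids {1, 2, 5, 10, 13} → SUM(e.credits)=8
  3: ids {4, 6, 8, 9, 11, 14} → SUM(e.credits)=24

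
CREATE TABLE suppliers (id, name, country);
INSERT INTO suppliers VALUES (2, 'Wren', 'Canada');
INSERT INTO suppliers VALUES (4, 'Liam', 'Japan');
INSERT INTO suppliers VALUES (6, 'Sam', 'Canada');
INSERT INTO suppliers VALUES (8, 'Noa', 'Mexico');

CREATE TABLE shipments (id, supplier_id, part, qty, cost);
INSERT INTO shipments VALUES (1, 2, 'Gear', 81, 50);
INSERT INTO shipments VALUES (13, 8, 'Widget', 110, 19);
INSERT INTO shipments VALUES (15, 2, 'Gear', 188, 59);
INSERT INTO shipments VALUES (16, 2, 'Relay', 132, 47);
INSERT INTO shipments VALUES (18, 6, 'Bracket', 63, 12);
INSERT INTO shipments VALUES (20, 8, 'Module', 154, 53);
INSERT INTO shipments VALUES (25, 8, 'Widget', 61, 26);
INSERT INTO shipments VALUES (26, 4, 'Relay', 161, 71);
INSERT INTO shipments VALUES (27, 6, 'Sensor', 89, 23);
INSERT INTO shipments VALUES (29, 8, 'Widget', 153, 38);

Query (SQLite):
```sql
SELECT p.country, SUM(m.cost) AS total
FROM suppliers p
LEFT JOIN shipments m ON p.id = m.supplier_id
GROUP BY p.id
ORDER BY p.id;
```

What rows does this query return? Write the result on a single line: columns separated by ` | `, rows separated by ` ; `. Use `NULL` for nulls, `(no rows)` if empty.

Canada | 156 ; Japan | 71 ; Canada | 35 ; Mexico | 136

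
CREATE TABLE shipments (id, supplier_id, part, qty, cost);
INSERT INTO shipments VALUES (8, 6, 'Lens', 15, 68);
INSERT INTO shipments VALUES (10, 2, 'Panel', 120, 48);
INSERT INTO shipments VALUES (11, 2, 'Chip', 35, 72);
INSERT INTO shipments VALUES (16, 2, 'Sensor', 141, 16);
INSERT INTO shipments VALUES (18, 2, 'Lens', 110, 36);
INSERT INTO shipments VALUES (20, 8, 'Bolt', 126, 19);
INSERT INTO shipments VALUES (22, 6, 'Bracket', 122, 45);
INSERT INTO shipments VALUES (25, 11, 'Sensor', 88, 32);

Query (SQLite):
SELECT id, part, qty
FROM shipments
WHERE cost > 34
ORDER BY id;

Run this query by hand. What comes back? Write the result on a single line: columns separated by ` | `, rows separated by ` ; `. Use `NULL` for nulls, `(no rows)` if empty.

8 | Lens | 15 ; 10 | Panel | 120 ; 11 | Chip | 35 ; 18 | Lens | 110 ; 22 | Bracket | 122

cost > 34: ids {8, 10, 11, 18, 22}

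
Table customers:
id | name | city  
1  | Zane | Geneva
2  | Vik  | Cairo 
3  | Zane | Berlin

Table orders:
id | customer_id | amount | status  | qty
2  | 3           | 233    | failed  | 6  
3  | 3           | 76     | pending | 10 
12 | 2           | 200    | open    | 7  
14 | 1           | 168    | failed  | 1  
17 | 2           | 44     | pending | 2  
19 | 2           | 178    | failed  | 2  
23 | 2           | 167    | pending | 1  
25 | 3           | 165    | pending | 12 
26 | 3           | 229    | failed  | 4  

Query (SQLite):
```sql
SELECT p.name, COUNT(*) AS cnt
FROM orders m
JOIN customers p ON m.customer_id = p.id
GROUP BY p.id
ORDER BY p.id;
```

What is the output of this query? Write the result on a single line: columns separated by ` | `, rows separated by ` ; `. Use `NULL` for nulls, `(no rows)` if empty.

Zane | 1 ; Vik | 4 ; Zane | 4

Join each orders row to its customers via customer_id.
Group joined rows by customers.id; compute COUNT(*) per group.
  1: ids {14} → COUNT(*)=1
  2: ids {12, 17, 19, 23} → COUNT(*)=4
  3: ids {2, 3, 25, 26} → COUNT(*)=4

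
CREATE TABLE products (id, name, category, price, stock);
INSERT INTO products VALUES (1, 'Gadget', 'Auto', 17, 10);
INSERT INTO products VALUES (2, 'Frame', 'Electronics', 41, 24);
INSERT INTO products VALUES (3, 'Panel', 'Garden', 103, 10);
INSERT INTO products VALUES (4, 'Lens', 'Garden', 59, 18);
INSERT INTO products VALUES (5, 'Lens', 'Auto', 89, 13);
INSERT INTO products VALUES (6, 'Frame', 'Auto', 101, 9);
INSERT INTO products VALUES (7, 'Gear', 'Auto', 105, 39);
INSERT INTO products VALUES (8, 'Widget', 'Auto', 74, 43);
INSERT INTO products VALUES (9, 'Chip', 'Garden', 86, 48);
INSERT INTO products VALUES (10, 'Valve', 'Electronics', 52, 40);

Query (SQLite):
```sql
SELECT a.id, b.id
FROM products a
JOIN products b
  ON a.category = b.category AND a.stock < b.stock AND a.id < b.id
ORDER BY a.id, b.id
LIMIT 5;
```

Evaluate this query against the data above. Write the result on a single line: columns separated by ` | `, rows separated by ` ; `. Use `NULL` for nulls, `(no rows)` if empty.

1 | 5 ; 1 | 7 ; 1 | 8 ; 2 | 10 ; 3 | 4

Pairs (a,b) with same category, a.stock < b.stock, a.id < b.id.
category groups: Auto:{1,5,6,7,8} Electronics:{2,10} Garden:{3,4,9}
Ordered by (a.id, b.id); first 5.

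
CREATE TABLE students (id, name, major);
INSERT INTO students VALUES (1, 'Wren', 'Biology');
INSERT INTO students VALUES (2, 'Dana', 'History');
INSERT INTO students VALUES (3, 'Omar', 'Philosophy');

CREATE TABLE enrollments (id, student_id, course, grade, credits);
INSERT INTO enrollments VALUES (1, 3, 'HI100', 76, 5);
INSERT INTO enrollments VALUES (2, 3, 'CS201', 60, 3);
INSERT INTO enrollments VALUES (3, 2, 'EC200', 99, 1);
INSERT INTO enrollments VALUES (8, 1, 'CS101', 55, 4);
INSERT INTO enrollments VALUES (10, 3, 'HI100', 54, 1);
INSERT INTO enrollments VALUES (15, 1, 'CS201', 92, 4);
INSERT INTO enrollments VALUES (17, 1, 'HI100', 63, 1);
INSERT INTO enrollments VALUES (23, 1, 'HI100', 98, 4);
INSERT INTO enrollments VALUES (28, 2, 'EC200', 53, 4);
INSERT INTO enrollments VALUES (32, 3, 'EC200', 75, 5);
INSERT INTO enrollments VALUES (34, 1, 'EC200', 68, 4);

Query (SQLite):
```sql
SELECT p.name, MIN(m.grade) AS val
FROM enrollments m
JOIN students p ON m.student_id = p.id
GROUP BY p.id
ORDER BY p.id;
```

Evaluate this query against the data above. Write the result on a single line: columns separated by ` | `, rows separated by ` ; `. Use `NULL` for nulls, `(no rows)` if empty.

Wren | 55 ; Dana | 53 ; Omar | 54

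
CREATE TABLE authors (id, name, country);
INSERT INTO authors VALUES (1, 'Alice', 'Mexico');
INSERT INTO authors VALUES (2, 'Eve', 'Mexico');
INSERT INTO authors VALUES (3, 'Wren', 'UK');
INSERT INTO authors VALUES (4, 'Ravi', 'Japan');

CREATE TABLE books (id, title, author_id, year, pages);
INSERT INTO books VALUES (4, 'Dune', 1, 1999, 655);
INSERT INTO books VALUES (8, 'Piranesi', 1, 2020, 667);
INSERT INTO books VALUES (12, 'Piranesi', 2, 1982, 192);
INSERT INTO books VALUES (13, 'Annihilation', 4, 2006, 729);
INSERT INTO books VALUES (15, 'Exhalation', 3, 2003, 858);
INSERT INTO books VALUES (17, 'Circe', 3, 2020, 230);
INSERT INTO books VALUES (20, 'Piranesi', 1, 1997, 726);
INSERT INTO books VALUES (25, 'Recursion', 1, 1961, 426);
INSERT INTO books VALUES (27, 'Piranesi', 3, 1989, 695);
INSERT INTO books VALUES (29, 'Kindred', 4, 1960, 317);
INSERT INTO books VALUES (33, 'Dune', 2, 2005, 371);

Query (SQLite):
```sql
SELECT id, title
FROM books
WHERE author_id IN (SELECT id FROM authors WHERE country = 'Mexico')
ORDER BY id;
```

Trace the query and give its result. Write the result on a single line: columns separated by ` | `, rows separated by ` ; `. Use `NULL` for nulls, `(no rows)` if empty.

4 | Dune ; 8 | Piranesi ; 12 | Piranesi ; 20 | Piranesi ; 25 | Recursion ; 33 | Dune

Inner query: authors.id where country = 'Mexico'.
Outer: keep books rows whose author_id is in that set.
Inner query → {1, 2}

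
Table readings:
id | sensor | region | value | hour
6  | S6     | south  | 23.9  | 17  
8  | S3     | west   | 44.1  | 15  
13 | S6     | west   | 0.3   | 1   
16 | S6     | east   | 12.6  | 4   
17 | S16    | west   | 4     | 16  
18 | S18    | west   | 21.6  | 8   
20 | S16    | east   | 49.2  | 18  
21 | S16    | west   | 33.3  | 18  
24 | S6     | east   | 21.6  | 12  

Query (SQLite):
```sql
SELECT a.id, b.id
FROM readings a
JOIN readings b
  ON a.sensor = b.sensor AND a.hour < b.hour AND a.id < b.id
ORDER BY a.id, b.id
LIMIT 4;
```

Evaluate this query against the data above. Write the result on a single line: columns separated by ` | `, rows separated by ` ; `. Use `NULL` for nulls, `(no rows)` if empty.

13 | 16 ; 13 | 24 ; 16 | 24 ; 17 | 20

Pairs (a,b) with same sensor, a.hour < b.hour, a.id < b.id.
sensor groups: S16:{17,20,21} S18:{18} S3:{8} S6:{6,13,16,24}
Ordered by (a.id, b.id); first 4.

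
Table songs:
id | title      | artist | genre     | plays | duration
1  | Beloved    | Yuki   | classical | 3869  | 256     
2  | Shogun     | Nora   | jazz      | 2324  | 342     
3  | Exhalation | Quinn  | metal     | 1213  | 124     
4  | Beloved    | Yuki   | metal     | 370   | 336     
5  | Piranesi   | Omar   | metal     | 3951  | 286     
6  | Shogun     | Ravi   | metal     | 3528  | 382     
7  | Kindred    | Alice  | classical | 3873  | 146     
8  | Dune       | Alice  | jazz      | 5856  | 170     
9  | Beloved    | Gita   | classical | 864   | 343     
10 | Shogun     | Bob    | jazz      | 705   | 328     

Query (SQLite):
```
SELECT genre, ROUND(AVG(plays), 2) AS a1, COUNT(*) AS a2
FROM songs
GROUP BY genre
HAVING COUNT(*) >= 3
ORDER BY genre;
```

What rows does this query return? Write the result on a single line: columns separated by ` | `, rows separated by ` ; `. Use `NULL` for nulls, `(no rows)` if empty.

Group songs by genre.
Per group compute: ROUND(AVG(plays), 2), COUNT(*).
HAVING: drop groups with fewer than 3 rows.
  classical: ids {1, 7, 9} → ROUND(AVG(plays), 2)=2868.67, COUNT(*)=3
  jazz: ids {2, 8, 10} → ROUND(AVG(plays), 2)=2961.67, COUNT(*)=3
  metal: ids {3, 4, 5, 6} → ROUND(AVG(plays), 2)=2265.5, COUNT(*)=4

classical | 2868.67 | 3 ; jazz | 2961.67 | 3 ; metal | 2265.5 | 4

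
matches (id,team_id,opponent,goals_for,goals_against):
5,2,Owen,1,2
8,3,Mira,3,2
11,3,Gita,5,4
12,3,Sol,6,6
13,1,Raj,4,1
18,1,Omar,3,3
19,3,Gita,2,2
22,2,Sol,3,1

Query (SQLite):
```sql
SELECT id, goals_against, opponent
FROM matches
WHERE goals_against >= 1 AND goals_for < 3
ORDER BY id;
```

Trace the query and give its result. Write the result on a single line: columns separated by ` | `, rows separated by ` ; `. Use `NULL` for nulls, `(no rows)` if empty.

goals_against >= 1: ids {5, 8, 11, 12, 13, 18, 19, 22}
goals_for < 3: ids {5, 19}
Combine with AND.

5 | 2 | Owen ; 19 | 2 | Gita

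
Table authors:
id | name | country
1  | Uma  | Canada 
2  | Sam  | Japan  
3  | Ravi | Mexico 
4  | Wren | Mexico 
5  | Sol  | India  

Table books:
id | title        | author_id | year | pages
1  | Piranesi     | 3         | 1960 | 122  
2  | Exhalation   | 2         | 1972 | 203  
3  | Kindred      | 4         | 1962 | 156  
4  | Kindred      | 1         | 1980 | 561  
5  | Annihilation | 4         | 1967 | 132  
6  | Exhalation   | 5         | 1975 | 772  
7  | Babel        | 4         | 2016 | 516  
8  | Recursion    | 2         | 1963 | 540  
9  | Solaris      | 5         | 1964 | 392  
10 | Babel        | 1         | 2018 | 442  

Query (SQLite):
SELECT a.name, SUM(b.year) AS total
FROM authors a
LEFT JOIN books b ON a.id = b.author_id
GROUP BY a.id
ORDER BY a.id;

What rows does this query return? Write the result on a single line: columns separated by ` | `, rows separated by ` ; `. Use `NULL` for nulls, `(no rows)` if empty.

Uma | 3998 ; Sam | 3935 ; Ravi | 1960 ; Wren | 5945 ; Sol | 3939

LEFT JOIN keeps every authors row; unmatched ones get NULL for books columns.
Group by authors.id and compute SUM(b.year). SUM over an all-NULL group is NULL.
  1: ids {4, 10} → SUM(b.year)=3998
  2: ids {2, 8} → SUM(b.year)=3935
  3: ids {1} → SUM(b.year)=1960
  4: ids {3, 5, 7} → SUM(b.year)=5945
  5: ids {6, 9} → SUM(b.year)=3939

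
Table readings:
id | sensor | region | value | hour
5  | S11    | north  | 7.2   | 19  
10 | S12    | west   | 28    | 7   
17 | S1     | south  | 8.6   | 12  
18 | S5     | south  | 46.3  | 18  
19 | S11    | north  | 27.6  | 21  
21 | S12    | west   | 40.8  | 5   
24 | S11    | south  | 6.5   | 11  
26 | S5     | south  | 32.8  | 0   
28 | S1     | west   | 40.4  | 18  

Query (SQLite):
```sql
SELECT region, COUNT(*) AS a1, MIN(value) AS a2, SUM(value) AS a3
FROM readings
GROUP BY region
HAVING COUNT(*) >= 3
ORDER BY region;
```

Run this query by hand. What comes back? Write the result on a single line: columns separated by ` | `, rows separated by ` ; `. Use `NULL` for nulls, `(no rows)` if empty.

Group readings by region.
Per group compute: COUNT(*), MIN(value), SUM(value).
HAVING: drop groups with fewer than 3 rows.
  north: ids {5, 19} → COUNT(*)=2, MIN(value)=7.2, SUM(value)=34.8
  south: ids {17, 18, 24, 26} → COUNT(*)=4, MIN(value)=6.5, SUM(value)=94.2
  west: ids {10, 21, 28} → COUNT(*)=3, MIN(value)=28, SUM(value)=109.2

south | 4 | 6.5 | 94.2 ; west | 3 | 28 | 109.2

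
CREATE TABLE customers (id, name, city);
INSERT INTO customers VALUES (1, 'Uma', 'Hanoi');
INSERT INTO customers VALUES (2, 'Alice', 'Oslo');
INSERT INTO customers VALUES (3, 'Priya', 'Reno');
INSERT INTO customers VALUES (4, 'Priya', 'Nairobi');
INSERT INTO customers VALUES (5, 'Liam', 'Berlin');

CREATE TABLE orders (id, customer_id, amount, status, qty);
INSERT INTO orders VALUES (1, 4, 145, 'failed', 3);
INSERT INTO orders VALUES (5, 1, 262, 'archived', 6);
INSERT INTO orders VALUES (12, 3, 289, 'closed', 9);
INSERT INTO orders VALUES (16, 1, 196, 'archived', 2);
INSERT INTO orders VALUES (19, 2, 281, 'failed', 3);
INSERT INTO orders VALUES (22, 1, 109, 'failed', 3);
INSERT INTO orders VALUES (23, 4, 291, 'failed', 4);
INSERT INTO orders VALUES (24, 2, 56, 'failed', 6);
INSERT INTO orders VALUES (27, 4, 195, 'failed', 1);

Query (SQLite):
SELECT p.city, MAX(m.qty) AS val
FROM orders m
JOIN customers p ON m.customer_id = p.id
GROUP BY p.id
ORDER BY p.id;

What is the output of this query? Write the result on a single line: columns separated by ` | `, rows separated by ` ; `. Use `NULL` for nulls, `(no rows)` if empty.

Join each orders row to its customers via customer_id.
Group joined rows by customers.id; compute MAX(m.qty) per group.
  1: ids {5, 16, 22} → MAX(m.qty)=6
  2: ids {19, 24} → MAX(m.qty)=6
  3: ids {12} → MAX(m.qty)=9
  4: ids {1, 23, 27} → MAX(m.qty)=4

Hanoi | 6 ; Oslo | 6 ; Reno | 9 ; Nairobi | 4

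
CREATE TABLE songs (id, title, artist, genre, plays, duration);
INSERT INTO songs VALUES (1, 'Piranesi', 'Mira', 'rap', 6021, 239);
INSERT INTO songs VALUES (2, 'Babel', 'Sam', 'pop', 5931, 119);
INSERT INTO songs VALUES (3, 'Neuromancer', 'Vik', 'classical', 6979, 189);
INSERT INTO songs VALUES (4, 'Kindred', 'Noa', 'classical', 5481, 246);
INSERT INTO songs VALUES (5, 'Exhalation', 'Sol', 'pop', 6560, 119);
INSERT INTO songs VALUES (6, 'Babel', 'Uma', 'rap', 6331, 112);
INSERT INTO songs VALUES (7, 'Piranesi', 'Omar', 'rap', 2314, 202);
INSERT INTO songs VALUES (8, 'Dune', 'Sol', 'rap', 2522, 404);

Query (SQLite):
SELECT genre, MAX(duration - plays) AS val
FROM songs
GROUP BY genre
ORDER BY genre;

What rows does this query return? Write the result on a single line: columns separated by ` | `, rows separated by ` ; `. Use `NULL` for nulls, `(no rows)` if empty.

For each row compute duration - plays.
Group by genre; take MAX of the expression per group.
  classical: ids {3, 4} → MAX(duration - plays)=-5235
  pop: ids {2, 5} → MAX(duration - plays)=-5812
  rap: ids {1, 6, 7, 8} → MAX(duration - plays)=-2112

classical | -5235 ; pop | -5812 ; rap | -2112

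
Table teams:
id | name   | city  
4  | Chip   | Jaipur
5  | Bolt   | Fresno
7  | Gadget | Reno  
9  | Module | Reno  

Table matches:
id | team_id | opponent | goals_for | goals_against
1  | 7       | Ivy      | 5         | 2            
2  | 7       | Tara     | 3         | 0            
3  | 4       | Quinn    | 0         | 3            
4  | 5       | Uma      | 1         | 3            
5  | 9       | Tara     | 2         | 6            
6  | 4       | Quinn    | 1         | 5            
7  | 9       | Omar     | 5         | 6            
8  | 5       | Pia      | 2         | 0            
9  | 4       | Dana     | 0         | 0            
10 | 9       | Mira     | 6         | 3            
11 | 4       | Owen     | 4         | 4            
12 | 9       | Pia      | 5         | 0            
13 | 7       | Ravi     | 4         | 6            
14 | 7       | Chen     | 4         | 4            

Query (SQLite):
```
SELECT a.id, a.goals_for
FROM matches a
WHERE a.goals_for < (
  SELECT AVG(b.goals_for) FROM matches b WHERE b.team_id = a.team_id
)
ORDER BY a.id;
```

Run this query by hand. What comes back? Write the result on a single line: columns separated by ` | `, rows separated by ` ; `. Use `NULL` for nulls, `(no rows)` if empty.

2 | 3 ; 3 | 0 ; 4 | 1 ; 5 | 2 ; 6 | 1 ; 9 | 0

For each matches row a, compute AVG(goals_for) over rows sharing a.team_id.
Keep row a if a.goals_for < that per-group AVG.
  team_id=4: AVG(goals_for) = 1.25
  team_id=5: AVG(goals_for) = 1.5
  team_id=7: AVG(goals_for) = 4.0
  team_id=9: AVG(goals_for) = 4.5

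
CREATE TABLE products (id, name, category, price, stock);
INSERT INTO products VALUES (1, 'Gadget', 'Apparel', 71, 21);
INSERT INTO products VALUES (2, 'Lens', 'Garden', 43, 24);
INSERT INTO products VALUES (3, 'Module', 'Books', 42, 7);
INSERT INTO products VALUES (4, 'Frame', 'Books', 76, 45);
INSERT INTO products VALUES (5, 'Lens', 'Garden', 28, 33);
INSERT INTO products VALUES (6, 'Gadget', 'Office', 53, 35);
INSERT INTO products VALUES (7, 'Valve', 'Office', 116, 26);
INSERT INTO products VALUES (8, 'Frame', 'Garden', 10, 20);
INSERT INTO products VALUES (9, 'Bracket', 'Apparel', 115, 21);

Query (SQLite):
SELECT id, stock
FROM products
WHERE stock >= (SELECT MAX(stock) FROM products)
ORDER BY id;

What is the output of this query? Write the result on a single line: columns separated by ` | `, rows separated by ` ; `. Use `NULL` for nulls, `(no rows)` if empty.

Scalar subquery: MAX(stock) over all products rows = 45.
Keep rows where stock >= that value.

4 | 45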